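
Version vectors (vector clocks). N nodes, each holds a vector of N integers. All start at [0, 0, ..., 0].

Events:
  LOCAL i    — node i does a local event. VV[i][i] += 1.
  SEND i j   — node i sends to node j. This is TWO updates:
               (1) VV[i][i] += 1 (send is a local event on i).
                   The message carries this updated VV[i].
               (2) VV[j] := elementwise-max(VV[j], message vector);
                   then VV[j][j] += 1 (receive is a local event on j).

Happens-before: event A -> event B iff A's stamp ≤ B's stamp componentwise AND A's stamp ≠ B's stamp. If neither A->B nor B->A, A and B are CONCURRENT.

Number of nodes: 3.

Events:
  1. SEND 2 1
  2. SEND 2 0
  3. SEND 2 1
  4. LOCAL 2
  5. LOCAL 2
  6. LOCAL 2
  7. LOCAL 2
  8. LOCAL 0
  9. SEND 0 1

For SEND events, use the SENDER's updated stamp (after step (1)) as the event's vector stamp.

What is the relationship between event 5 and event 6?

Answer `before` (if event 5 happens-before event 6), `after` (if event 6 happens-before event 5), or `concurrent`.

Initial: VV[0]=[0, 0, 0]
Initial: VV[1]=[0, 0, 0]
Initial: VV[2]=[0, 0, 0]
Event 1: SEND 2->1: VV[2][2]++ -> VV[2]=[0, 0, 1], msg_vec=[0, 0, 1]; VV[1]=max(VV[1],msg_vec) then VV[1][1]++ -> VV[1]=[0, 1, 1]
Event 2: SEND 2->0: VV[2][2]++ -> VV[2]=[0, 0, 2], msg_vec=[0, 0, 2]; VV[0]=max(VV[0],msg_vec) then VV[0][0]++ -> VV[0]=[1, 0, 2]
Event 3: SEND 2->1: VV[2][2]++ -> VV[2]=[0, 0, 3], msg_vec=[0, 0, 3]; VV[1]=max(VV[1],msg_vec) then VV[1][1]++ -> VV[1]=[0, 2, 3]
Event 4: LOCAL 2: VV[2][2]++ -> VV[2]=[0, 0, 4]
Event 5: LOCAL 2: VV[2][2]++ -> VV[2]=[0, 0, 5]
Event 6: LOCAL 2: VV[2][2]++ -> VV[2]=[0, 0, 6]
Event 7: LOCAL 2: VV[2][2]++ -> VV[2]=[0, 0, 7]
Event 8: LOCAL 0: VV[0][0]++ -> VV[0]=[2, 0, 2]
Event 9: SEND 0->1: VV[0][0]++ -> VV[0]=[3, 0, 2], msg_vec=[3, 0, 2]; VV[1]=max(VV[1],msg_vec) then VV[1][1]++ -> VV[1]=[3, 3, 3]
Event 5 stamp: [0, 0, 5]
Event 6 stamp: [0, 0, 6]
[0, 0, 5] <= [0, 0, 6]? True
[0, 0, 6] <= [0, 0, 5]? False
Relation: before

Answer: before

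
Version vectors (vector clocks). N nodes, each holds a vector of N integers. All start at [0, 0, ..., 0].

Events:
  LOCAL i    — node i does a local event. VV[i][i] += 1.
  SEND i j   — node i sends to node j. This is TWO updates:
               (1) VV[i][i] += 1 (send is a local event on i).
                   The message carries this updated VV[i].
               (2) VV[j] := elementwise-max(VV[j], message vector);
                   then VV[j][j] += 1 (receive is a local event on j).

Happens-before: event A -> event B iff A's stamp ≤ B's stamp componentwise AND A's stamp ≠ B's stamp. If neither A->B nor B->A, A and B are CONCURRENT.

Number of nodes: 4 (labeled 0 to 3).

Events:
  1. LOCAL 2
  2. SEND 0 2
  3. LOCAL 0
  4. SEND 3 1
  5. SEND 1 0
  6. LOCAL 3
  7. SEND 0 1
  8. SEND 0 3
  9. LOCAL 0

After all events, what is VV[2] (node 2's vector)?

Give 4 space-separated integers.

Initial: VV[0]=[0, 0, 0, 0]
Initial: VV[1]=[0, 0, 0, 0]
Initial: VV[2]=[0, 0, 0, 0]
Initial: VV[3]=[0, 0, 0, 0]
Event 1: LOCAL 2: VV[2][2]++ -> VV[2]=[0, 0, 1, 0]
Event 2: SEND 0->2: VV[0][0]++ -> VV[0]=[1, 0, 0, 0], msg_vec=[1, 0, 0, 0]; VV[2]=max(VV[2],msg_vec) then VV[2][2]++ -> VV[2]=[1, 0, 2, 0]
Event 3: LOCAL 0: VV[0][0]++ -> VV[0]=[2, 0, 0, 0]
Event 4: SEND 3->1: VV[3][3]++ -> VV[3]=[0, 0, 0, 1], msg_vec=[0, 0, 0, 1]; VV[1]=max(VV[1],msg_vec) then VV[1][1]++ -> VV[1]=[0, 1, 0, 1]
Event 5: SEND 1->0: VV[1][1]++ -> VV[1]=[0, 2, 0, 1], msg_vec=[0, 2, 0, 1]; VV[0]=max(VV[0],msg_vec) then VV[0][0]++ -> VV[0]=[3, 2, 0, 1]
Event 6: LOCAL 3: VV[3][3]++ -> VV[3]=[0, 0, 0, 2]
Event 7: SEND 0->1: VV[0][0]++ -> VV[0]=[4, 2, 0, 1], msg_vec=[4, 2, 0, 1]; VV[1]=max(VV[1],msg_vec) then VV[1][1]++ -> VV[1]=[4, 3, 0, 1]
Event 8: SEND 0->3: VV[0][0]++ -> VV[0]=[5, 2, 0, 1], msg_vec=[5, 2, 0, 1]; VV[3]=max(VV[3],msg_vec) then VV[3][3]++ -> VV[3]=[5, 2, 0, 3]
Event 9: LOCAL 0: VV[0][0]++ -> VV[0]=[6, 2, 0, 1]
Final vectors: VV[0]=[6, 2, 0, 1]; VV[1]=[4, 3, 0, 1]; VV[2]=[1, 0, 2, 0]; VV[3]=[5, 2, 0, 3]

Answer: 1 0 2 0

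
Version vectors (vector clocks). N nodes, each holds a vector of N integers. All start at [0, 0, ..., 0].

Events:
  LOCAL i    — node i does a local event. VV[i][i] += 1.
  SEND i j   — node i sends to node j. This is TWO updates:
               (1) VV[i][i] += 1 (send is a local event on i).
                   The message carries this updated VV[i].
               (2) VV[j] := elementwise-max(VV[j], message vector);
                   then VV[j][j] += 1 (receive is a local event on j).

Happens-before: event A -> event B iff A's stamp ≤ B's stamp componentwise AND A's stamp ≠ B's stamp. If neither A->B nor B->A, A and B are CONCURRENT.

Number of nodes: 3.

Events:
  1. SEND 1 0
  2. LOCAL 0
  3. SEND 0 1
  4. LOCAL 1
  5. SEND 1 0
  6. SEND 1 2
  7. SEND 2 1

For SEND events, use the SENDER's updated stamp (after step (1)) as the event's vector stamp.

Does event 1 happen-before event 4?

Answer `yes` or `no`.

Answer: yes

Derivation:
Initial: VV[0]=[0, 0, 0]
Initial: VV[1]=[0, 0, 0]
Initial: VV[2]=[0, 0, 0]
Event 1: SEND 1->0: VV[1][1]++ -> VV[1]=[0, 1, 0], msg_vec=[0, 1, 0]; VV[0]=max(VV[0],msg_vec) then VV[0][0]++ -> VV[0]=[1, 1, 0]
Event 2: LOCAL 0: VV[0][0]++ -> VV[0]=[2, 1, 0]
Event 3: SEND 0->1: VV[0][0]++ -> VV[0]=[3, 1, 0], msg_vec=[3, 1, 0]; VV[1]=max(VV[1],msg_vec) then VV[1][1]++ -> VV[1]=[3, 2, 0]
Event 4: LOCAL 1: VV[1][1]++ -> VV[1]=[3, 3, 0]
Event 5: SEND 1->0: VV[1][1]++ -> VV[1]=[3, 4, 0], msg_vec=[3, 4, 0]; VV[0]=max(VV[0],msg_vec) then VV[0][0]++ -> VV[0]=[4, 4, 0]
Event 6: SEND 1->2: VV[1][1]++ -> VV[1]=[3, 5, 0], msg_vec=[3, 5, 0]; VV[2]=max(VV[2],msg_vec) then VV[2][2]++ -> VV[2]=[3, 5, 1]
Event 7: SEND 2->1: VV[2][2]++ -> VV[2]=[3, 5, 2], msg_vec=[3, 5, 2]; VV[1]=max(VV[1],msg_vec) then VV[1][1]++ -> VV[1]=[3, 6, 2]
Event 1 stamp: [0, 1, 0]
Event 4 stamp: [3, 3, 0]
[0, 1, 0] <= [3, 3, 0]? True. Equal? False. Happens-before: True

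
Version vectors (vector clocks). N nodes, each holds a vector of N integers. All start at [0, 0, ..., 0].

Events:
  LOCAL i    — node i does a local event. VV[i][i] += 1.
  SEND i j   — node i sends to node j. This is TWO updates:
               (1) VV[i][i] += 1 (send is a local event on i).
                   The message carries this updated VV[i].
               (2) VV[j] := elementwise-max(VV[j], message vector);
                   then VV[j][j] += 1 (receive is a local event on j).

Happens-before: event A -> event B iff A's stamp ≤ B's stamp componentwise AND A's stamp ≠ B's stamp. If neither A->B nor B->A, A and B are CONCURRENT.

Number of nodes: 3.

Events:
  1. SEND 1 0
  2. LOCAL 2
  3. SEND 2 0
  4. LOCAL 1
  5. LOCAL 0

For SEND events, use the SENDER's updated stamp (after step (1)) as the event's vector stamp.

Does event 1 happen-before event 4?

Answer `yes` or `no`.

Answer: yes

Derivation:
Initial: VV[0]=[0, 0, 0]
Initial: VV[1]=[0, 0, 0]
Initial: VV[2]=[0, 0, 0]
Event 1: SEND 1->0: VV[1][1]++ -> VV[1]=[0, 1, 0], msg_vec=[0, 1, 0]; VV[0]=max(VV[0],msg_vec) then VV[0][0]++ -> VV[0]=[1, 1, 0]
Event 2: LOCAL 2: VV[2][2]++ -> VV[2]=[0, 0, 1]
Event 3: SEND 2->0: VV[2][2]++ -> VV[2]=[0, 0, 2], msg_vec=[0, 0, 2]; VV[0]=max(VV[0],msg_vec) then VV[0][0]++ -> VV[0]=[2, 1, 2]
Event 4: LOCAL 1: VV[1][1]++ -> VV[1]=[0, 2, 0]
Event 5: LOCAL 0: VV[0][0]++ -> VV[0]=[3, 1, 2]
Event 1 stamp: [0, 1, 0]
Event 4 stamp: [0, 2, 0]
[0, 1, 0] <= [0, 2, 0]? True. Equal? False. Happens-before: True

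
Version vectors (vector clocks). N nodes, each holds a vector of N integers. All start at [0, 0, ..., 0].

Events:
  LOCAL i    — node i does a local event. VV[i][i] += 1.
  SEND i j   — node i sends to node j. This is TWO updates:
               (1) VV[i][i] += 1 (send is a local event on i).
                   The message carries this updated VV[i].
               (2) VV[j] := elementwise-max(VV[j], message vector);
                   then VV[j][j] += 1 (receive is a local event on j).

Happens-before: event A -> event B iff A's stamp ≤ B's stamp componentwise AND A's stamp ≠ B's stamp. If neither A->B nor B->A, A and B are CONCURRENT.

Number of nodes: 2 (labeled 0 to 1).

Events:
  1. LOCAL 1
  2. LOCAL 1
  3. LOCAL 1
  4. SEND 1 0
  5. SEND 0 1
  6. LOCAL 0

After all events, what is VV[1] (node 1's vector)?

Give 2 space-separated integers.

Answer: 2 5

Derivation:
Initial: VV[0]=[0, 0]
Initial: VV[1]=[0, 0]
Event 1: LOCAL 1: VV[1][1]++ -> VV[1]=[0, 1]
Event 2: LOCAL 1: VV[1][1]++ -> VV[1]=[0, 2]
Event 3: LOCAL 1: VV[1][1]++ -> VV[1]=[0, 3]
Event 4: SEND 1->0: VV[1][1]++ -> VV[1]=[0, 4], msg_vec=[0, 4]; VV[0]=max(VV[0],msg_vec) then VV[0][0]++ -> VV[0]=[1, 4]
Event 5: SEND 0->1: VV[0][0]++ -> VV[0]=[2, 4], msg_vec=[2, 4]; VV[1]=max(VV[1],msg_vec) then VV[1][1]++ -> VV[1]=[2, 5]
Event 6: LOCAL 0: VV[0][0]++ -> VV[0]=[3, 4]
Final vectors: VV[0]=[3, 4]; VV[1]=[2, 5]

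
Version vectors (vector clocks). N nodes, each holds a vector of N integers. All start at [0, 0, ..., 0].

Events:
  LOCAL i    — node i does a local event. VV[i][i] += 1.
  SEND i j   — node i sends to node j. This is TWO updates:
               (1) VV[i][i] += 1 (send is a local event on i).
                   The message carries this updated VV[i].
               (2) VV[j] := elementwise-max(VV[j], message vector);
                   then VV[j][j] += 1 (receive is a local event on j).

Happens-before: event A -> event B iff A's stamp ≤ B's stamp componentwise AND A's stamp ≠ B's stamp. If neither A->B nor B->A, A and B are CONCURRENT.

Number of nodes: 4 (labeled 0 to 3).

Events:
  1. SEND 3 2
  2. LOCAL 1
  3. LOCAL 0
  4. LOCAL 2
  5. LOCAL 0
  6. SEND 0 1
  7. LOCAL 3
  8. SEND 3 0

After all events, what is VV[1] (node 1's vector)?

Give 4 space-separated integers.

Initial: VV[0]=[0, 0, 0, 0]
Initial: VV[1]=[0, 0, 0, 0]
Initial: VV[2]=[0, 0, 0, 0]
Initial: VV[3]=[0, 0, 0, 0]
Event 1: SEND 3->2: VV[3][3]++ -> VV[3]=[0, 0, 0, 1], msg_vec=[0, 0, 0, 1]; VV[2]=max(VV[2],msg_vec) then VV[2][2]++ -> VV[2]=[0, 0, 1, 1]
Event 2: LOCAL 1: VV[1][1]++ -> VV[1]=[0, 1, 0, 0]
Event 3: LOCAL 0: VV[0][0]++ -> VV[0]=[1, 0, 0, 0]
Event 4: LOCAL 2: VV[2][2]++ -> VV[2]=[0, 0, 2, 1]
Event 5: LOCAL 0: VV[0][0]++ -> VV[0]=[2, 0, 0, 0]
Event 6: SEND 0->1: VV[0][0]++ -> VV[0]=[3, 0, 0, 0], msg_vec=[3, 0, 0, 0]; VV[1]=max(VV[1],msg_vec) then VV[1][1]++ -> VV[1]=[3, 2, 0, 0]
Event 7: LOCAL 3: VV[3][3]++ -> VV[3]=[0, 0, 0, 2]
Event 8: SEND 3->0: VV[3][3]++ -> VV[3]=[0, 0, 0, 3], msg_vec=[0, 0, 0, 3]; VV[0]=max(VV[0],msg_vec) then VV[0][0]++ -> VV[0]=[4, 0, 0, 3]
Final vectors: VV[0]=[4, 0, 0, 3]; VV[1]=[3, 2, 0, 0]; VV[2]=[0, 0, 2, 1]; VV[3]=[0, 0, 0, 3]

Answer: 3 2 0 0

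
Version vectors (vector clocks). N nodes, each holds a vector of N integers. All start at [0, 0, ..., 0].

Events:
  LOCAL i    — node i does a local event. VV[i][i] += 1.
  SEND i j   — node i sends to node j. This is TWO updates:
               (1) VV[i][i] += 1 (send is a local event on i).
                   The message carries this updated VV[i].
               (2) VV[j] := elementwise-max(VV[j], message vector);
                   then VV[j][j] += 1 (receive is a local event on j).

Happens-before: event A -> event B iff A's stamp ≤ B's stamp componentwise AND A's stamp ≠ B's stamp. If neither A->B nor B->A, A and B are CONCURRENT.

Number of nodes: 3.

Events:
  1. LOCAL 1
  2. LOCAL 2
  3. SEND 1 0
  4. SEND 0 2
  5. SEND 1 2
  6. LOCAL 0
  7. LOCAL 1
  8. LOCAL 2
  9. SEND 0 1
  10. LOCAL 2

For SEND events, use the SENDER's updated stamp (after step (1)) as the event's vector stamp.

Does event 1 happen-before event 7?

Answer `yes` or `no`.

Initial: VV[0]=[0, 0, 0]
Initial: VV[1]=[0, 0, 0]
Initial: VV[2]=[0, 0, 0]
Event 1: LOCAL 1: VV[1][1]++ -> VV[1]=[0, 1, 0]
Event 2: LOCAL 2: VV[2][2]++ -> VV[2]=[0, 0, 1]
Event 3: SEND 1->0: VV[1][1]++ -> VV[1]=[0, 2, 0], msg_vec=[0, 2, 0]; VV[0]=max(VV[0],msg_vec) then VV[0][0]++ -> VV[0]=[1, 2, 0]
Event 4: SEND 0->2: VV[0][0]++ -> VV[0]=[2, 2, 0], msg_vec=[2, 2, 0]; VV[2]=max(VV[2],msg_vec) then VV[2][2]++ -> VV[2]=[2, 2, 2]
Event 5: SEND 1->2: VV[1][1]++ -> VV[1]=[0, 3, 0], msg_vec=[0, 3, 0]; VV[2]=max(VV[2],msg_vec) then VV[2][2]++ -> VV[2]=[2, 3, 3]
Event 6: LOCAL 0: VV[0][0]++ -> VV[0]=[3, 2, 0]
Event 7: LOCAL 1: VV[1][1]++ -> VV[1]=[0, 4, 0]
Event 8: LOCAL 2: VV[2][2]++ -> VV[2]=[2, 3, 4]
Event 9: SEND 0->1: VV[0][0]++ -> VV[0]=[4, 2, 0], msg_vec=[4, 2, 0]; VV[1]=max(VV[1],msg_vec) then VV[1][1]++ -> VV[1]=[4, 5, 0]
Event 10: LOCAL 2: VV[2][2]++ -> VV[2]=[2, 3, 5]
Event 1 stamp: [0, 1, 0]
Event 7 stamp: [0, 4, 0]
[0, 1, 0] <= [0, 4, 0]? True. Equal? False. Happens-before: True

Answer: yes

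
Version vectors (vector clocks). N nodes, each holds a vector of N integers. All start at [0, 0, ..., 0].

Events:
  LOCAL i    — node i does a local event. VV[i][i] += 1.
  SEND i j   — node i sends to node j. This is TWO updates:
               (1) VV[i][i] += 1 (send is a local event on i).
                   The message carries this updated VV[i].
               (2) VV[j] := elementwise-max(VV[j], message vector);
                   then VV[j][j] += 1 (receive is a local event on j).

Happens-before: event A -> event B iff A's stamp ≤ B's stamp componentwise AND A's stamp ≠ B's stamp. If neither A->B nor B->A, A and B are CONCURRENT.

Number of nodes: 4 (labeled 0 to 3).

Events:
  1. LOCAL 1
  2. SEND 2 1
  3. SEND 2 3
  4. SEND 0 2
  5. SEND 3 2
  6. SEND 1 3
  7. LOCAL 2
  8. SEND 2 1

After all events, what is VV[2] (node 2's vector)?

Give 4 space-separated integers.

Initial: VV[0]=[0, 0, 0, 0]
Initial: VV[1]=[0, 0, 0, 0]
Initial: VV[2]=[0, 0, 0, 0]
Initial: VV[3]=[0, 0, 0, 0]
Event 1: LOCAL 1: VV[1][1]++ -> VV[1]=[0, 1, 0, 0]
Event 2: SEND 2->1: VV[2][2]++ -> VV[2]=[0, 0, 1, 0], msg_vec=[0, 0, 1, 0]; VV[1]=max(VV[1],msg_vec) then VV[1][1]++ -> VV[1]=[0, 2, 1, 0]
Event 3: SEND 2->3: VV[2][2]++ -> VV[2]=[0, 0, 2, 0], msg_vec=[0, 0, 2, 0]; VV[3]=max(VV[3],msg_vec) then VV[3][3]++ -> VV[3]=[0, 0, 2, 1]
Event 4: SEND 0->2: VV[0][0]++ -> VV[0]=[1, 0, 0, 0], msg_vec=[1, 0, 0, 0]; VV[2]=max(VV[2],msg_vec) then VV[2][2]++ -> VV[2]=[1, 0, 3, 0]
Event 5: SEND 3->2: VV[3][3]++ -> VV[3]=[0, 0, 2, 2], msg_vec=[0, 0, 2, 2]; VV[2]=max(VV[2],msg_vec) then VV[2][2]++ -> VV[2]=[1, 0, 4, 2]
Event 6: SEND 1->3: VV[1][1]++ -> VV[1]=[0, 3, 1, 0], msg_vec=[0, 3, 1, 0]; VV[3]=max(VV[3],msg_vec) then VV[3][3]++ -> VV[3]=[0, 3, 2, 3]
Event 7: LOCAL 2: VV[2][2]++ -> VV[2]=[1, 0, 5, 2]
Event 8: SEND 2->1: VV[2][2]++ -> VV[2]=[1, 0, 6, 2], msg_vec=[1, 0, 6, 2]; VV[1]=max(VV[1],msg_vec) then VV[1][1]++ -> VV[1]=[1, 4, 6, 2]
Final vectors: VV[0]=[1, 0, 0, 0]; VV[1]=[1, 4, 6, 2]; VV[2]=[1, 0, 6, 2]; VV[3]=[0, 3, 2, 3]

Answer: 1 0 6 2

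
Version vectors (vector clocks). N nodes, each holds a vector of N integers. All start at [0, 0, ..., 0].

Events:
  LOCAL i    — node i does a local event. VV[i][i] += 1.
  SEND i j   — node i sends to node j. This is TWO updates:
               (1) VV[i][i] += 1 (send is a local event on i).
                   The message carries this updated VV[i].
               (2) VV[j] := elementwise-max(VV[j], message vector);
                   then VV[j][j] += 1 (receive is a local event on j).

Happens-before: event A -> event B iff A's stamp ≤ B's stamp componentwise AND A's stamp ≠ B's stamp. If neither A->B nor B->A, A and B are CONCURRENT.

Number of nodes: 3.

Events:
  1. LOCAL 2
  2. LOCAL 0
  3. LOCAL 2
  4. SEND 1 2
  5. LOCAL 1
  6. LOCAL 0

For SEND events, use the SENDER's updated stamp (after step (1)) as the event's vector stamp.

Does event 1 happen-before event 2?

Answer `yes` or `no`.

Initial: VV[0]=[0, 0, 0]
Initial: VV[1]=[0, 0, 0]
Initial: VV[2]=[0, 0, 0]
Event 1: LOCAL 2: VV[2][2]++ -> VV[2]=[0, 0, 1]
Event 2: LOCAL 0: VV[0][0]++ -> VV[0]=[1, 0, 0]
Event 3: LOCAL 2: VV[2][2]++ -> VV[2]=[0, 0, 2]
Event 4: SEND 1->2: VV[1][1]++ -> VV[1]=[0, 1, 0], msg_vec=[0, 1, 0]; VV[2]=max(VV[2],msg_vec) then VV[2][2]++ -> VV[2]=[0, 1, 3]
Event 5: LOCAL 1: VV[1][1]++ -> VV[1]=[0, 2, 0]
Event 6: LOCAL 0: VV[0][0]++ -> VV[0]=[2, 0, 0]
Event 1 stamp: [0, 0, 1]
Event 2 stamp: [1, 0, 0]
[0, 0, 1] <= [1, 0, 0]? False. Equal? False. Happens-before: False

Answer: no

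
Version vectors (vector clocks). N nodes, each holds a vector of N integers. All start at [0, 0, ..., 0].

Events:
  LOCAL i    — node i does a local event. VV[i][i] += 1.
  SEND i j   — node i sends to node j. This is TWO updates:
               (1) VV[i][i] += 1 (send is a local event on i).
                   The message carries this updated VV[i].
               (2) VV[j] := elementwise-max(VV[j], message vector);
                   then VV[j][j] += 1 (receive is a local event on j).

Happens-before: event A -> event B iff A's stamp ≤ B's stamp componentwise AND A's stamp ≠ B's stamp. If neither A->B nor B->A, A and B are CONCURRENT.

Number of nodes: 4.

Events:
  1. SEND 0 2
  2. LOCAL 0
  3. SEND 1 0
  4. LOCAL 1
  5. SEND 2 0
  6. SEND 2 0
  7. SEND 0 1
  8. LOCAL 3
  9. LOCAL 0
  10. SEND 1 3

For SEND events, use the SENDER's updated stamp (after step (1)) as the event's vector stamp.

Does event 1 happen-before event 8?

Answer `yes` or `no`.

Initial: VV[0]=[0, 0, 0, 0]
Initial: VV[1]=[0, 0, 0, 0]
Initial: VV[2]=[0, 0, 0, 0]
Initial: VV[3]=[0, 0, 0, 0]
Event 1: SEND 0->2: VV[0][0]++ -> VV[0]=[1, 0, 0, 0], msg_vec=[1, 0, 0, 0]; VV[2]=max(VV[2],msg_vec) then VV[2][2]++ -> VV[2]=[1, 0, 1, 0]
Event 2: LOCAL 0: VV[0][0]++ -> VV[0]=[2, 0, 0, 0]
Event 3: SEND 1->0: VV[1][1]++ -> VV[1]=[0, 1, 0, 0], msg_vec=[0, 1, 0, 0]; VV[0]=max(VV[0],msg_vec) then VV[0][0]++ -> VV[0]=[3, 1, 0, 0]
Event 4: LOCAL 1: VV[1][1]++ -> VV[1]=[0, 2, 0, 0]
Event 5: SEND 2->0: VV[2][2]++ -> VV[2]=[1, 0, 2, 0], msg_vec=[1, 0, 2, 0]; VV[0]=max(VV[0],msg_vec) then VV[0][0]++ -> VV[0]=[4, 1, 2, 0]
Event 6: SEND 2->0: VV[2][2]++ -> VV[2]=[1, 0, 3, 0], msg_vec=[1, 0, 3, 0]; VV[0]=max(VV[0],msg_vec) then VV[0][0]++ -> VV[0]=[5, 1, 3, 0]
Event 7: SEND 0->1: VV[0][0]++ -> VV[0]=[6, 1, 3, 0], msg_vec=[6, 1, 3, 0]; VV[1]=max(VV[1],msg_vec) then VV[1][1]++ -> VV[1]=[6, 3, 3, 0]
Event 8: LOCAL 3: VV[3][3]++ -> VV[3]=[0, 0, 0, 1]
Event 9: LOCAL 0: VV[0][0]++ -> VV[0]=[7, 1, 3, 0]
Event 10: SEND 1->3: VV[1][1]++ -> VV[1]=[6, 4, 3, 0], msg_vec=[6, 4, 3, 0]; VV[3]=max(VV[3],msg_vec) then VV[3][3]++ -> VV[3]=[6, 4, 3, 2]
Event 1 stamp: [1, 0, 0, 0]
Event 8 stamp: [0, 0, 0, 1]
[1, 0, 0, 0] <= [0, 0, 0, 1]? False. Equal? False. Happens-before: False

Answer: no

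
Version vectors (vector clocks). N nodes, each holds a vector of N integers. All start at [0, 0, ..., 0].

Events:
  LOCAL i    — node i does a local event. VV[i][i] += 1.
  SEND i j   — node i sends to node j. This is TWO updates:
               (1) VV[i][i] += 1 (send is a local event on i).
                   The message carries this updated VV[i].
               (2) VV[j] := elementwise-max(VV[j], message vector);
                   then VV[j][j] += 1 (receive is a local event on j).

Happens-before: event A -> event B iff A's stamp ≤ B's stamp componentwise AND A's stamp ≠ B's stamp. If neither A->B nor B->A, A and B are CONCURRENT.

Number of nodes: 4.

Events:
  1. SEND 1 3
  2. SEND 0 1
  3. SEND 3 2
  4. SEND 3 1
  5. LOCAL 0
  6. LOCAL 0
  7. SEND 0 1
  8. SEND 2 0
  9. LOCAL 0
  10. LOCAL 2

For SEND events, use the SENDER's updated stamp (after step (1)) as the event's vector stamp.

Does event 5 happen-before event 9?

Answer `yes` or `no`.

Answer: yes

Derivation:
Initial: VV[0]=[0, 0, 0, 0]
Initial: VV[1]=[0, 0, 0, 0]
Initial: VV[2]=[0, 0, 0, 0]
Initial: VV[3]=[0, 0, 0, 0]
Event 1: SEND 1->3: VV[1][1]++ -> VV[1]=[0, 1, 0, 0], msg_vec=[0, 1, 0, 0]; VV[3]=max(VV[3],msg_vec) then VV[3][3]++ -> VV[3]=[0, 1, 0, 1]
Event 2: SEND 0->1: VV[0][0]++ -> VV[0]=[1, 0, 0, 0], msg_vec=[1, 0, 0, 0]; VV[1]=max(VV[1],msg_vec) then VV[1][1]++ -> VV[1]=[1, 2, 0, 0]
Event 3: SEND 3->2: VV[3][3]++ -> VV[3]=[0, 1, 0, 2], msg_vec=[0, 1, 0, 2]; VV[2]=max(VV[2],msg_vec) then VV[2][2]++ -> VV[2]=[0, 1, 1, 2]
Event 4: SEND 3->1: VV[3][3]++ -> VV[3]=[0, 1, 0, 3], msg_vec=[0, 1, 0, 3]; VV[1]=max(VV[1],msg_vec) then VV[1][1]++ -> VV[1]=[1, 3, 0, 3]
Event 5: LOCAL 0: VV[0][0]++ -> VV[0]=[2, 0, 0, 0]
Event 6: LOCAL 0: VV[0][0]++ -> VV[0]=[3, 0, 0, 0]
Event 7: SEND 0->1: VV[0][0]++ -> VV[0]=[4, 0, 0, 0], msg_vec=[4, 0, 0, 0]; VV[1]=max(VV[1],msg_vec) then VV[1][1]++ -> VV[1]=[4, 4, 0, 3]
Event 8: SEND 2->0: VV[2][2]++ -> VV[2]=[0, 1, 2, 2], msg_vec=[0, 1, 2, 2]; VV[0]=max(VV[0],msg_vec) then VV[0][0]++ -> VV[0]=[5, 1, 2, 2]
Event 9: LOCAL 0: VV[0][0]++ -> VV[0]=[6, 1, 2, 2]
Event 10: LOCAL 2: VV[2][2]++ -> VV[2]=[0, 1, 3, 2]
Event 5 stamp: [2, 0, 0, 0]
Event 9 stamp: [6, 1, 2, 2]
[2, 0, 0, 0] <= [6, 1, 2, 2]? True. Equal? False. Happens-before: True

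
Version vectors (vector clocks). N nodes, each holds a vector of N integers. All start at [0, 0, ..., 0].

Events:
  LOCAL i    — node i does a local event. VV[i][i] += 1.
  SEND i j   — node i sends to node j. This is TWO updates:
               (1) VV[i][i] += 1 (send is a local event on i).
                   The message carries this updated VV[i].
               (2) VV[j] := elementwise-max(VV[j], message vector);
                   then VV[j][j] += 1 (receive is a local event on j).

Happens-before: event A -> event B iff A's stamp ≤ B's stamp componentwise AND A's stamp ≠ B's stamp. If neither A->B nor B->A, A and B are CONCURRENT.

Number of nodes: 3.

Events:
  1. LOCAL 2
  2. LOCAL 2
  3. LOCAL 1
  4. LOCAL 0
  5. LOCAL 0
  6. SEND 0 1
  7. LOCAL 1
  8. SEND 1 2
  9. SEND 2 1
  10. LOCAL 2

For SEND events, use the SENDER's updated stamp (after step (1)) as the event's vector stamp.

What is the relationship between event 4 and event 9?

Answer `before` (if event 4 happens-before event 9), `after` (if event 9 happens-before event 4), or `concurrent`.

Answer: before

Derivation:
Initial: VV[0]=[0, 0, 0]
Initial: VV[1]=[0, 0, 0]
Initial: VV[2]=[0, 0, 0]
Event 1: LOCAL 2: VV[2][2]++ -> VV[2]=[0, 0, 1]
Event 2: LOCAL 2: VV[2][2]++ -> VV[2]=[0, 0, 2]
Event 3: LOCAL 1: VV[1][1]++ -> VV[1]=[0, 1, 0]
Event 4: LOCAL 0: VV[0][0]++ -> VV[0]=[1, 0, 0]
Event 5: LOCAL 0: VV[0][0]++ -> VV[0]=[2, 0, 0]
Event 6: SEND 0->1: VV[0][0]++ -> VV[0]=[3, 0, 0], msg_vec=[3, 0, 0]; VV[1]=max(VV[1],msg_vec) then VV[1][1]++ -> VV[1]=[3, 2, 0]
Event 7: LOCAL 1: VV[1][1]++ -> VV[1]=[3, 3, 0]
Event 8: SEND 1->2: VV[1][1]++ -> VV[1]=[3, 4, 0], msg_vec=[3, 4, 0]; VV[2]=max(VV[2],msg_vec) then VV[2][2]++ -> VV[2]=[3, 4, 3]
Event 9: SEND 2->1: VV[2][2]++ -> VV[2]=[3, 4, 4], msg_vec=[3, 4, 4]; VV[1]=max(VV[1],msg_vec) then VV[1][1]++ -> VV[1]=[3, 5, 4]
Event 10: LOCAL 2: VV[2][2]++ -> VV[2]=[3, 4, 5]
Event 4 stamp: [1, 0, 0]
Event 9 stamp: [3, 4, 4]
[1, 0, 0] <= [3, 4, 4]? True
[3, 4, 4] <= [1, 0, 0]? False
Relation: before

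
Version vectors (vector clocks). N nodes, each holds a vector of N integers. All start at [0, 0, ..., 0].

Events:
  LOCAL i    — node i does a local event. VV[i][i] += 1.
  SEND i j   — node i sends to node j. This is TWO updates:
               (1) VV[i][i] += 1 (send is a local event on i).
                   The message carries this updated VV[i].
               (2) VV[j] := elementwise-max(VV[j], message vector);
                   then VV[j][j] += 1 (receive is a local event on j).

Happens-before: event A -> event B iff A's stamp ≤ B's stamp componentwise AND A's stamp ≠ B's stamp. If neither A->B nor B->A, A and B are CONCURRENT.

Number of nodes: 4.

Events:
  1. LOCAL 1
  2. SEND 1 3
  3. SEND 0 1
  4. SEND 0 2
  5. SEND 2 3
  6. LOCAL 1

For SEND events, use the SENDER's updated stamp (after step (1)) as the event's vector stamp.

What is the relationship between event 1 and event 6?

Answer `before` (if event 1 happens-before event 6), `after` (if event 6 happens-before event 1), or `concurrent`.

Answer: before

Derivation:
Initial: VV[0]=[0, 0, 0, 0]
Initial: VV[1]=[0, 0, 0, 0]
Initial: VV[2]=[0, 0, 0, 0]
Initial: VV[3]=[0, 0, 0, 0]
Event 1: LOCAL 1: VV[1][1]++ -> VV[1]=[0, 1, 0, 0]
Event 2: SEND 1->3: VV[1][1]++ -> VV[1]=[0, 2, 0, 0], msg_vec=[0, 2, 0, 0]; VV[3]=max(VV[3],msg_vec) then VV[3][3]++ -> VV[3]=[0, 2, 0, 1]
Event 3: SEND 0->1: VV[0][0]++ -> VV[0]=[1, 0, 0, 0], msg_vec=[1, 0, 0, 0]; VV[1]=max(VV[1],msg_vec) then VV[1][1]++ -> VV[1]=[1, 3, 0, 0]
Event 4: SEND 0->2: VV[0][0]++ -> VV[0]=[2, 0, 0, 0], msg_vec=[2, 0, 0, 0]; VV[2]=max(VV[2],msg_vec) then VV[2][2]++ -> VV[2]=[2, 0, 1, 0]
Event 5: SEND 2->3: VV[2][2]++ -> VV[2]=[2, 0, 2, 0], msg_vec=[2, 0, 2, 0]; VV[3]=max(VV[3],msg_vec) then VV[3][3]++ -> VV[3]=[2, 2, 2, 2]
Event 6: LOCAL 1: VV[1][1]++ -> VV[1]=[1, 4, 0, 0]
Event 1 stamp: [0, 1, 0, 0]
Event 6 stamp: [1, 4, 0, 0]
[0, 1, 0, 0] <= [1, 4, 0, 0]? True
[1, 4, 0, 0] <= [0, 1, 0, 0]? False
Relation: before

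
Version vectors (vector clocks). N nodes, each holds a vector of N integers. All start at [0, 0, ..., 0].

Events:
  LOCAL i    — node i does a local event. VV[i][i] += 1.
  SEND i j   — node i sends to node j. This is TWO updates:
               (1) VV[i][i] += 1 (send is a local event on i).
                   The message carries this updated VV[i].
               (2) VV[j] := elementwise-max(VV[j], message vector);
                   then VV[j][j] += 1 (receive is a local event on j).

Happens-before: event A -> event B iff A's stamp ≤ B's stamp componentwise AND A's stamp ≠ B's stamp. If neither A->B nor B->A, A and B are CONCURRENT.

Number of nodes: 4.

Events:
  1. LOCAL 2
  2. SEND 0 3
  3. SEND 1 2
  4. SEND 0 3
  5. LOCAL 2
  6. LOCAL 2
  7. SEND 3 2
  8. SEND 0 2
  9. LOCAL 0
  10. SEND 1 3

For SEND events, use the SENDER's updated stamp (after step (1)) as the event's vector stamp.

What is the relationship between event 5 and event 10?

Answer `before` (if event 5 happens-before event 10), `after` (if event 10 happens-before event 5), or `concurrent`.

Initial: VV[0]=[0, 0, 0, 0]
Initial: VV[1]=[0, 0, 0, 0]
Initial: VV[2]=[0, 0, 0, 0]
Initial: VV[3]=[0, 0, 0, 0]
Event 1: LOCAL 2: VV[2][2]++ -> VV[2]=[0, 0, 1, 0]
Event 2: SEND 0->3: VV[0][0]++ -> VV[0]=[1, 0, 0, 0], msg_vec=[1, 0, 0, 0]; VV[3]=max(VV[3],msg_vec) then VV[3][3]++ -> VV[3]=[1, 0, 0, 1]
Event 3: SEND 1->2: VV[1][1]++ -> VV[1]=[0, 1, 0, 0], msg_vec=[0, 1, 0, 0]; VV[2]=max(VV[2],msg_vec) then VV[2][2]++ -> VV[2]=[0, 1, 2, 0]
Event 4: SEND 0->3: VV[0][0]++ -> VV[0]=[2, 0, 0, 0], msg_vec=[2, 0, 0, 0]; VV[3]=max(VV[3],msg_vec) then VV[3][3]++ -> VV[3]=[2, 0, 0, 2]
Event 5: LOCAL 2: VV[2][2]++ -> VV[2]=[0, 1, 3, 0]
Event 6: LOCAL 2: VV[2][2]++ -> VV[2]=[0, 1, 4, 0]
Event 7: SEND 3->2: VV[3][3]++ -> VV[3]=[2, 0, 0, 3], msg_vec=[2, 0, 0, 3]; VV[2]=max(VV[2],msg_vec) then VV[2][2]++ -> VV[2]=[2, 1, 5, 3]
Event 8: SEND 0->2: VV[0][0]++ -> VV[0]=[3, 0, 0, 0], msg_vec=[3, 0, 0, 0]; VV[2]=max(VV[2],msg_vec) then VV[2][2]++ -> VV[2]=[3, 1, 6, 3]
Event 9: LOCAL 0: VV[0][0]++ -> VV[0]=[4, 0, 0, 0]
Event 10: SEND 1->3: VV[1][1]++ -> VV[1]=[0, 2, 0, 0], msg_vec=[0, 2, 0, 0]; VV[3]=max(VV[3],msg_vec) then VV[3][3]++ -> VV[3]=[2, 2, 0, 4]
Event 5 stamp: [0, 1, 3, 0]
Event 10 stamp: [0, 2, 0, 0]
[0, 1, 3, 0] <= [0, 2, 0, 0]? False
[0, 2, 0, 0] <= [0, 1, 3, 0]? False
Relation: concurrent

Answer: concurrent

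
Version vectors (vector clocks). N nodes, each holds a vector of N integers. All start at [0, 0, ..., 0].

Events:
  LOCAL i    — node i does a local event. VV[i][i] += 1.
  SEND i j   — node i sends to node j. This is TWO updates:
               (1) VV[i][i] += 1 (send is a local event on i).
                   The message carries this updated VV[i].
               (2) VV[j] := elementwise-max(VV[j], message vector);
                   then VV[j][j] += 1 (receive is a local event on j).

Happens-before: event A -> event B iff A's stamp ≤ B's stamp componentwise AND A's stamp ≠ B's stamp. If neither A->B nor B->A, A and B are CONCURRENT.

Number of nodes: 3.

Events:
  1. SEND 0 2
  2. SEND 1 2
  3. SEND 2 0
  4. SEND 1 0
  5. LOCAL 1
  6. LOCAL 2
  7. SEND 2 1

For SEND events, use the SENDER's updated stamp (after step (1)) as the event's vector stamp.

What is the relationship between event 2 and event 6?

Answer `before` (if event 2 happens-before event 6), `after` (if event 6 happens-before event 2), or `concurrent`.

Initial: VV[0]=[0, 0, 0]
Initial: VV[1]=[0, 0, 0]
Initial: VV[2]=[0, 0, 0]
Event 1: SEND 0->2: VV[0][0]++ -> VV[0]=[1, 0, 0], msg_vec=[1, 0, 0]; VV[2]=max(VV[2],msg_vec) then VV[2][2]++ -> VV[2]=[1, 0, 1]
Event 2: SEND 1->2: VV[1][1]++ -> VV[1]=[0, 1, 0], msg_vec=[0, 1, 0]; VV[2]=max(VV[2],msg_vec) then VV[2][2]++ -> VV[2]=[1, 1, 2]
Event 3: SEND 2->0: VV[2][2]++ -> VV[2]=[1, 1, 3], msg_vec=[1, 1, 3]; VV[0]=max(VV[0],msg_vec) then VV[0][0]++ -> VV[0]=[2, 1, 3]
Event 4: SEND 1->0: VV[1][1]++ -> VV[1]=[0, 2, 0], msg_vec=[0, 2, 0]; VV[0]=max(VV[0],msg_vec) then VV[0][0]++ -> VV[0]=[3, 2, 3]
Event 5: LOCAL 1: VV[1][1]++ -> VV[1]=[0, 3, 0]
Event 6: LOCAL 2: VV[2][2]++ -> VV[2]=[1, 1, 4]
Event 7: SEND 2->1: VV[2][2]++ -> VV[2]=[1, 1, 5], msg_vec=[1, 1, 5]; VV[1]=max(VV[1],msg_vec) then VV[1][1]++ -> VV[1]=[1, 4, 5]
Event 2 stamp: [0, 1, 0]
Event 6 stamp: [1, 1, 4]
[0, 1, 0] <= [1, 1, 4]? True
[1, 1, 4] <= [0, 1, 0]? False
Relation: before

Answer: before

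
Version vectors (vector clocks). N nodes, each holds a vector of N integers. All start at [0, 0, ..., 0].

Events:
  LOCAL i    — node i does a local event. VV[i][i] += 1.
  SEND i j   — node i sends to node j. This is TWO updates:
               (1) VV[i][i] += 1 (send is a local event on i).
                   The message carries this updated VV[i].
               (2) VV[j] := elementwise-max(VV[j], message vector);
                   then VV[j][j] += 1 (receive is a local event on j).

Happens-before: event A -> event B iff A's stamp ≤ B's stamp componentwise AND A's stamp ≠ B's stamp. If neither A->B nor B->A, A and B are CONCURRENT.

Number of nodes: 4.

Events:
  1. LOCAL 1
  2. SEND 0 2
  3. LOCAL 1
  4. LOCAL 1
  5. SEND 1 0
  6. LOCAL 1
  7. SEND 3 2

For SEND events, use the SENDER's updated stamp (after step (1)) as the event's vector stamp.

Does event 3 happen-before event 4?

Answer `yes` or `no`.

Initial: VV[0]=[0, 0, 0, 0]
Initial: VV[1]=[0, 0, 0, 0]
Initial: VV[2]=[0, 0, 0, 0]
Initial: VV[3]=[0, 0, 0, 0]
Event 1: LOCAL 1: VV[1][1]++ -> VV[1]=[0, 1, 0, 0]
Event 2: SEND 0->2: VV[0][0]++ -> VV[0]=[1, 0, 0, 0], msg_vec=[1, 0, 0, 0]; VV[2]=max(VV[2],msg_vec) then VV[2][2]++ -> VV[2]=[1, 0, 1, 0]
Event 3: LOCAL 1: VV[1][1]++ -> VV[1]=[0, 2, 0, 0]
Event 4: LOCAL 1: VV[1][1]++ -> VV[1]=[0, 3, 0, 0]
Event 5: SEND 1->0: VV[1][1]++ -> VV[1]=[0, 4, 0, 0], msg_vec=[0, 4, 0, 0]; VV[0]=max(VV[0],msg_vec) then VV[0][0]++ -> VV[0]=[2, 4, 0, 0]
Event 6: LOCAL 1: VV[1][1]++ -> VV[1]=[0, 5, 0, 0]
Event 7: SEND 3->2: VV[3][3]++ -> VV[3]=[0, 0, 0, 1], msg_vec=[0, 0, 0, 1]; VV[2]=max(VV[2],msg_vec) then VV[2][2]++ -> VV[2]=[1, 0, 2, 1]
Event 3 stamp: [0, 2, 0, 0]
Event 4 stamp: [0, 3, 0, 0]
[0, 2, 0, 0] <= [0, 3, 0, 0]? True. Equal? False. Happens-before: True

Answer: yes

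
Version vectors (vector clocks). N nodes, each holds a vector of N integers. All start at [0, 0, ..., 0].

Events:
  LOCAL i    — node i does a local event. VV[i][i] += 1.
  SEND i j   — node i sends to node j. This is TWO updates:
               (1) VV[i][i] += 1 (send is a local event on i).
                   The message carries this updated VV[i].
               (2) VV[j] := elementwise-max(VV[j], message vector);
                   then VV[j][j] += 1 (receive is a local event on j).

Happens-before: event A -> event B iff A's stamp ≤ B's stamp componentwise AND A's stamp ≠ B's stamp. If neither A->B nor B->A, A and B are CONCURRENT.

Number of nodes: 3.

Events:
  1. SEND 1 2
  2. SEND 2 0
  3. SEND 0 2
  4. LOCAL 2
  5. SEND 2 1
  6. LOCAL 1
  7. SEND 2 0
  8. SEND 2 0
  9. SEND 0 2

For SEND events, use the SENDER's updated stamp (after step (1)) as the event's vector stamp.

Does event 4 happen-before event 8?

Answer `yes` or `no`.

Initial: VV[0]=[0, 0, 0]
Initial: VV[1]=[0, 0, 0]
Initial: VV[2]=[0, 0, 0]
Event 1: SEND 1->2: VV[1][1]++ -> VV[1]=[0, 1, 0], msg_vec=[0, 1, 0]; VV[2]=max(VV[2],msg_vec) then VV[2][2]++ -> VV[2]=[0, 1, 1]
Event 2: SEND 2->0: VV[2][2]++ -> VV[2]=[0, 1, 2], msg_vec=[0, 1, 2]; VV[0]=max(VV[0],msg_vec) then VV[0][0]++ -> VV[0]=[1, 1, 2]
Event 3: SEND 0->2: VV[0][0]++ -> VV[0]=[2, 1, 2], msg_vec=[2, 1, 2]; VV[2]=max(VV[2],msg_vec) then VV[2][2]++ -> VV[2]=[2, 1, 3]
Event 4: LOCAL 2: VV[2][2]++ -> VV[2]=[2, 1, 4]
Event 5: SEND 2->1: VV[2][2]++ -> VV[2]=[2, 1, 5], msg_vec=[2, 1, 5]; VV[1]=max(VV[1],msg_vec) then VV[1][1]++ -> VV[1]=[2, 2, 5]
Event 6: LOCAL 1: VV[1][1]++ -> VV[1]=[2, 3, 5]
Event 7: SEND 2->0: VV[2][2]++ -> VV[2]=[2, 1, 6], msg_vec=[2, 1, 6]; VV[0]=max(VV[0],msg_vec) then VV[0][0]++ -> VV[0]=[3, 1, 6]
Event 8: SEND 2->0: VV[2][2]++ -> VV[2]=[2, 1, 7], msg_vec=[2, 1, 7]; VV[0]=max(VV[0],msg_vec) then VV[0][0]++ -> VV[0]=[4, 1, 7]
Event 9: SEND 0->2: VV[0][0]++ -> VV[0]=[5, 1, 7], msg_vec=[5, 1, 7]; VV[2]=max(VV[2],msg_vec) then VV[2][2]++ -> VV[2]=[5, 1, 8]
Event 4 stamp: [2, 1, 4]
Event 8 stamp: [2, 1, 7]
[2, 1, 4] <= [2, 1, 7]? True. Equal? False. Happens-before: True

Answer: yes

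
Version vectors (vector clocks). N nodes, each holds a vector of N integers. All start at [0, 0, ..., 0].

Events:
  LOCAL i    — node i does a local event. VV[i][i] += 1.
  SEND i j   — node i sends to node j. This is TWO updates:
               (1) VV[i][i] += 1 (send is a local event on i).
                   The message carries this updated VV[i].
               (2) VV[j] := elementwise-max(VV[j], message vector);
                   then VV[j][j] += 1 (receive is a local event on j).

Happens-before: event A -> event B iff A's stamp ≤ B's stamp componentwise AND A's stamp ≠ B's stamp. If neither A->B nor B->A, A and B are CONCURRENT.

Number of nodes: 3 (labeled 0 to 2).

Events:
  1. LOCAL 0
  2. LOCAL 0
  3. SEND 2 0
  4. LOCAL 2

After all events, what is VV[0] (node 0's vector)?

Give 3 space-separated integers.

Answer: 3 0 1

Derivation:
Initial: VV[0]=[0, 0, 0]
Initial: VV[1]=[0, 0, 0]
Initial: VV[2]=[0, 0, 0]
Event 1: LOCAL 0: VV[0][0]++ -> VV[0]=[1, 0, 0]
Event 2: LOCAL 0: VV[0][0]++ -> VV[0]=[2, 0, 0]
Event 3: SEND 2->0: VV[2][2]++ -> VV[2]=[0, 0, 1], msg_vec=[0, 0, 1]; VV[0]=max(VV[0],msg_vec) then VV[0][0]++ -> VV[0]=[3, 0, 1]
Event 4: LOCAL 2: VV[2][2]++ -> VV[2]=[0, 0, 2]
Final vectors: VV[0]=[3, 0, 1]; VV[1]=[0, 0, 0]; VV[2]=[0, 0, 2]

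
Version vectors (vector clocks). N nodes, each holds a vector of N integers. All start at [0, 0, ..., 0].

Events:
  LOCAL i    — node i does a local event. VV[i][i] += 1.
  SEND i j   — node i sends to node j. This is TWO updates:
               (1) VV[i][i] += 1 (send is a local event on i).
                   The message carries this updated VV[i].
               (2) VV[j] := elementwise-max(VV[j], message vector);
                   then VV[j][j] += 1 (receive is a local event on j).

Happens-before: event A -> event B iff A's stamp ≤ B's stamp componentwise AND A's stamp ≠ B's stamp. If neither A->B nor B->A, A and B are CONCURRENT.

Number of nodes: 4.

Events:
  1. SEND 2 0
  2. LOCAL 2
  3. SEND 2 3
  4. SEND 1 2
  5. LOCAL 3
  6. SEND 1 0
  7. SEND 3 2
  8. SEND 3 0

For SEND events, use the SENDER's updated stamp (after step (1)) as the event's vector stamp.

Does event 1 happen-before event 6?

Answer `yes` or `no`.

Answer: no

Derivation:
Initial: VV[0]=[0, 0, 0, 0]
Initial: VV[1]=[0, 0, 0, 0]
Initial: VV[2]=[0, 0, 0, 0]
Initial: VV[3]=[0, 0, 0, 0]
Event 1: SEND 2->0: VV[2][2]++ -> VV[2]=[0, 0, 1, 0], msg_vec=[0, 0, 1, 0]; VV[0]=max(VV[0],msg_vec) then VV[0][0]++ -> VV[0]=[1, 0, 1, 0]
Event 2: LOCAL 2: VV[2][2]++ -> VV[2]=[0, 0, 2, 0]
Event 3: SEND 2->3: VV[2][2]++ -> VV[2]=[0, 0, 3, 0], msg_vec=[0, 0, 3, 0]; VV[3]=max(VV[3],msg_vec) then VV[3][3]++ -> VV[3]=[0, 0, 3, 1]
Event 4: SEND 1->2: VV[1][1]++ -> VV[1]=[0, 1, 0, 0], msg_vec=[0, 1, 0, 0]; VV[2]=max(VV[2],msg_vec) then VV[2][2]++ -> VV[2]=[0, 1, 4, 0]
Event 5: LOCAL 3: VV[3][3]++ -> VV[3]=[0, 0, 3, 2]
Event 6: SEND 1->0: VV[1][1]++ -> VV[1]=[0, 2, 0, 0], msg_vec=[0, 2, 0, 0]; VV[0]=max(VV[0],msg_vec) then VV[0][0]++ -> VV[0]=[2, 2, 1, 0]
Event 7: SEND 3->2: VV[3][3]++ -> VV[3]=[0, 0, 3, 3], msg_vec=[0, 0, 3, 3]; VV[2]=max(VV[2],msg_vec) then VV[2][2]++ -> VV[2]=[0, 1, 5, 3]
Event 8: SEND 3->0: VV[3][3]++ -> VV[3]=[0, 0, 3, 4], msg_vec=[0, 0, 3, 4]; VV[0]=max(VV[0],msg_vec) then VV[0][0]++ -> VV[0]=[3, 2, 3, 4]
Event 1 stamp: [0, 0, 1, 0]
Event 6 stamp: [0, 2, 0, 0]
[0, 0, 1, 0] <= [0, 2, 0, 0]? False. Equal? False. Happens-before: False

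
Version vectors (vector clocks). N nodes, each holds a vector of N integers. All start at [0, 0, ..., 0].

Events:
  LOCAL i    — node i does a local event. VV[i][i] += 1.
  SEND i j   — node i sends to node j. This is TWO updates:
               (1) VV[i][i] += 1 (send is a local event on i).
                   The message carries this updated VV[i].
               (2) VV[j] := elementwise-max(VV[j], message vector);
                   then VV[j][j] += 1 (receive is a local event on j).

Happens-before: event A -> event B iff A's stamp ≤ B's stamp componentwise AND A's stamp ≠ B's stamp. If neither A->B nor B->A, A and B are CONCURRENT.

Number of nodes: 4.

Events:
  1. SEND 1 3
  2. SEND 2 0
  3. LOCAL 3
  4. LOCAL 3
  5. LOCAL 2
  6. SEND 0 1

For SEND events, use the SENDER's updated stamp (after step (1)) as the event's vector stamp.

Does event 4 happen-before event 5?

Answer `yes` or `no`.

Answer: no

Derivation:
Initial: VV[0]=[0, 0, 0, 0]
Initial: VV[1]=[0, 0, 0, 0]
Initial: VV[2]=[0, 0, 0, 0]
Initial: VV[3]=[0, 0, 0, 0]
Event 1: SEND 1->3: VV[1][1]++ -> VV[1]=[0, 1, 0, 0], msg_vec=[0, 1, 0, 0]; VV[3]=max(VV[3],msg_vec) then VV[3][3]++ -> VV[3]=[0, 1, 0, 1]
Event 2: SEND 2->0: VV[2][2]++ -> VV[2]=[0, 0, 1, 0], msg_vec=[0, 0, 1, 0]; VV[0]=max(VV[0],msg_vec) then VV[0][0]++ -> VV[0]=[1, 0, 1, 0]
Event 3: LOCAL 3: VV[3][3]++ -> VV[3]=[0, 1, 0, 2]
Event 4: LOCAL 3: VV[3][3]++ -> VV[3]=[0, 1, 0, 3]
Event 5: LOCAL 2: VV[2][2]++ -> VV[2]=[0, 0, 2, 0]
Event 6: SEND 0->1: VV[0][0]++ -> VV[0]=[2, 0, 1, 0], msg_vec=[2, 0, 1, 0]; VV[1]=max(VV[1],msg_vec) then VV[1][1]++ -> VV[1]=[2, 2, 1, 0]
Event 4 stamp: [0, 1, 0, 3]
Event 5 stamp: [0, 0, 2, 0]
[0, 1, 0, 3] <= [0, 0, 2, 0]? False. Equal? False. Happens-before: False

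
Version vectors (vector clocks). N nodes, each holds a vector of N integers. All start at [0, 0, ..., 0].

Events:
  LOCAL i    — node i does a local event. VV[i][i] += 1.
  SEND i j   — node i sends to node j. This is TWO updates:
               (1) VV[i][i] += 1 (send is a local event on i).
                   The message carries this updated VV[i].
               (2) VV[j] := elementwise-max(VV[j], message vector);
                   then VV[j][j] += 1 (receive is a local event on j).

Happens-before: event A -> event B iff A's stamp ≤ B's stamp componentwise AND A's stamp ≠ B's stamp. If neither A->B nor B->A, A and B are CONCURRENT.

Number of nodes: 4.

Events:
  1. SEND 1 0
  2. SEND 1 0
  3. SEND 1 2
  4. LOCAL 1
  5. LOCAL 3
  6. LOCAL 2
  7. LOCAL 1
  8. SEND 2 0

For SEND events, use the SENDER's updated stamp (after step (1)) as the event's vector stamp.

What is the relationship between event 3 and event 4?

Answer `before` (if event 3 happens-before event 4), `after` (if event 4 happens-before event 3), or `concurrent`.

Answer: before

Derivation:
Initial: VV[0]=[0, 0, 0, 0]
Initial: VV[1]=[0, 0, 0, 0]
Initial: VV[2]=[0, 0, 0, 0]
Initial: VV[3]=[0, 0, 0, 0]
Event 1: SEND 1->0: VV[1][1]++ -> VV[1]=[0, 1, 0, 0], msg_vec=[0, 1, 0, 0]; VV[0]=max(VV[0],msg_vec) then VV[0][0]++ -> VV[0]=[1, 1, 0, 0]
Event 2: SEND 1->0: VV[1][1]++ -> VV[1]=[0, 2, 0, 0], msg_vec=[0, 2, 0, 0]; VV[0]=max(VV[0],msg_vec) then VV[0][0]++ -> VV[0]=[2, 2, 0, 0]
Event 3: SEND 1->2: VV[1][1]++ -> VV[1]=[0, 3, 0, 0], msg_vec=[0, 3, 0, 0]; VV[2]=max(VV[2],msg_vec) then VV[2][2]++ -> VV[2]=[0, 3, 1, 0]
Event 4: LOCAL 1: VV[1][1]++ -> VV[1]=[0, 4, 0, 0]
Event 5: LOCAL 3: VV[3][3]++ -> VV[3]=[0, 0, 0, 1]
Event 6: LOCAL 2: VV[2][2]++ -> VV[2]=[0, 3, 2, 0]
Event 7: LOCAL 1: VV[1][1]++ -> VV[1]=[0, 5, 0, 0]
Event 8: SEND 2->0: VV[2][2]++ -> VV[2]=[0, 3, 3, 0], msg_vec=[0, 3, 3, 0]; VV[0]=max(VV[0],msg_vec) then VV[0][0]++ -> VV[0]=[3, 3, 3, 0]
Event 3 stamp: [0, 3, 0, 0]
Event 4 stamp: [0, 4, 0, 0]
[0, 3, 0, 0] <= [0, 4, 0, 0]? True
[0, 4, 0, 0] <= [0, 3, 0, 0]? False
Relation: before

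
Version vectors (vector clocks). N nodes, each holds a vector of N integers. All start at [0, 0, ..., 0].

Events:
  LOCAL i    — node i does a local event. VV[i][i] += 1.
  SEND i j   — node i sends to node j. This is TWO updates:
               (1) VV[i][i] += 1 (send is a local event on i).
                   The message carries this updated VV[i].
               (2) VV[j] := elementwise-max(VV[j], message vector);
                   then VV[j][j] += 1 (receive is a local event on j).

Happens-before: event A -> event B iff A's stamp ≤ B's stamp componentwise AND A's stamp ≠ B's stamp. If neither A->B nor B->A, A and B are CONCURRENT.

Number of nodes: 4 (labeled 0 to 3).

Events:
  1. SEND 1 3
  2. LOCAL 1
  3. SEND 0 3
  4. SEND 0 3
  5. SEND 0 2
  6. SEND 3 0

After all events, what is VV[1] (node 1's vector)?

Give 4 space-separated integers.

Initial: VV[0]=[0, 0, 0, 0]
Initial: VV[1]=[0, 0, 0, 0]
Initial: VV[2]=[0, 0, 0, 0]
Initial: VV[3]=[0, 0, 0, 0]
Event 1: SEND 1->3: VV[1][1]++ -> VV[1]=[0, 1, 0, 0], msg_vec=[0, 1, 0, 0]; VV[3]=max(VV[3],msg_vec) then VV[3][3]++ -> VV[3]=[0, 1, 0, 1]
Event 2: LOCAL 1: VV[1][1]++ -> VV[1]=[0, 2, 0, 0]
Event 3: SEND 0->3: VV[0][0]++ -> VV[0]=[1, 0, 0, 0], msg_vec=[1, 0, 0, 0]; VV[3]=max(VV[3],msg_vec) then VV[3][3]++ -> VV[3]=[1, 1, 0, 2]
Event 4: SEND 0->3: VV[0][0]++ -> VV[0]=[2, 0, 0, 0], msg_vec=[2, 0, 0, 0]; VV[3]=max(VV[3],msg_vec) then VV[3][3]++ -> VV[3]=[2, 1, 0, 3]
Event 5: SEND 0->2: VV[0][0]++ -> VV[0]=[3, 0, 0, 0], msg_vec=[3, 0, 0, 0]; VV[2]=max(VV[2],msg_vec) then VV[2][2]++ -> VV[2]=[3, 0, 1, 0]
Event 6: SEND 3->0: VV[3][3]++ -> VV[3]=[2, 1, 0, 4], msg_vec=[2, 1, 0, 4]; VV[0]=max(VV[0],msg_vec) then VV[0][0]++ -> VV[0]=[4, 1, 0, 4]
Final vectors: VV[0]=[4, 1, 0, 4]; VV[1]=[0, 2, 0, 0]; VV[2]=[3, 0, 1, 0]; VV[3]=[2, 1, 0, 4]

Answer: 0 2 0 0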